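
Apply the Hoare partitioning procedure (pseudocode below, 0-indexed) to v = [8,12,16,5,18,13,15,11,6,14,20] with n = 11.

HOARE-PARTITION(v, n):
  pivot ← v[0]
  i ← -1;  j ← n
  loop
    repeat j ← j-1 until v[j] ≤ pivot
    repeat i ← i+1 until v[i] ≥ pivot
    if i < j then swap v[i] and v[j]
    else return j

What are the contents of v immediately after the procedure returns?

pivot = v[0] = 8; i = -1, j = 11
j→8 (v[8]=6≤8), i→0 (v[0]=8≥8); i<j, swap → [6,12,16,5,18,13,15,11,8,14,20]
j→3 (v[3]=5≤8), i→1 (v[1]=12≥8); i<j, swap → [6,5,16,12,18,13,15,11,8,14,20]
j→1, i→2; i≥j, return j=1. v = [6,5,16,12,18,13,15,11,8,14,20]

[6,5,16,12,18,13,15,11,8,14,20]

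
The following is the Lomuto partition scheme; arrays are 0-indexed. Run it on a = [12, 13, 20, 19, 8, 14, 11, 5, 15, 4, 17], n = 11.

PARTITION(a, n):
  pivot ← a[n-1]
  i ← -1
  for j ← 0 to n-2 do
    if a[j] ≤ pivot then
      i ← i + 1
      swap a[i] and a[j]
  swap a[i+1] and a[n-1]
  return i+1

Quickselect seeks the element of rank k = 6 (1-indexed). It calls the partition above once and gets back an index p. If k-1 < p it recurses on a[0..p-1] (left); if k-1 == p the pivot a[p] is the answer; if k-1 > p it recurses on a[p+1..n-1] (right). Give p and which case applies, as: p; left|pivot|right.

pivot = a[10] = 17; i = -1
j=0: a[0]=12 ≤ 17 → i=0, swap a[0],a[0] (no change) → [12, 13, 20, 19, 8, 14, 11, 5, 15, 4, 17]
j=1: a[1]=13 ≤ 17 → i=1, swap a[1],a[1] (no change) → [12, 13, 20, 19, 8, 14, 11, 5, 15, 4, 17]
j=2: a[2]=20 > 17 → no swap
j=3: a[3]=19 > 17 → no swap
j=4: a[4]=8 ≤ 17 → i=2, swap a[2],a[4] → [12, 13, 8, 19, 20, 14, 11, 5, 15, 4, 17]
j=5: a[5]=14 ≤ 17 → i=3, swap a[3],a[5] → [12, 13, 8, 14, 20, 19, 11, 5, 15, 4, 17]
j=6: a[6]=11 ≤ 17 → i=4, swap a[4],a[6] → [12, 13, 8, 14, 11, 19, 20, 5, 15, 4, 17]
j=7: a[7]=5 ≤ 17 → i=5, swap a[5],a[7] → [12, 13, 8, 14, 11, 5, 20, 19, 15, 4, 17]
j=8: a[8]=15 ≤ 17 → i=6, swap a[6],a[8] → [12, 13, 8, 14, 11, 5, 15, 19, 20, 4, 17]
j=9: a[9]=4 ≤ 17 → i=7, swap a[7],a[9] → [12, 13, 8, 14, 11, 5, 15, 4, 20, 19, 17]
final swap a[8],a[10] → [12, 13, 8, 14, 11, 5, 15, 4, 17, 19, 20]; return 8
p = 8; k-1 = 5 < 8 ⇒ left

8; left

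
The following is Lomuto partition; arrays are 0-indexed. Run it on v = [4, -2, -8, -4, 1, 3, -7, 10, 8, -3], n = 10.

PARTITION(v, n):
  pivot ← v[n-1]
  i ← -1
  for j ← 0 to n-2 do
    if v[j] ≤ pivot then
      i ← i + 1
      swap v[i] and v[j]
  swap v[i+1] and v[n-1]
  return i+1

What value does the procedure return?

pivot = v[9] = -3; i = -1
j=0: v[0]=4 > -3 → no swap
j=1: v[1]=-2 > -3 → no swap
j=2: v[2]=-8 ≤ -3 → i=0, swap v[0],v[2] → [-8, -2, 4, -4, 1, 3, -7, 10, 8, -3]
j=3: v[3]=-4 ≤ -3 → i=1, swap v[1],v[3] → [-8, -4, 4, -2, 1, 3, -7, 10, 8, -3]
j=4: v[4]=1 > -3 → no swap
j=5: v[5]=3 > -3 → no swap
j=6: v[6]=-7 ≤ -3 → i=2, swap v[2],v[6] → [-8, -4, -7, -2, 1, 3, 4, 10, 8, -3]
j=7: v[7]=10 > -3 → no swap
j=8: v[8]=8 > -3 → no swap
final swap v[3],v[9] → [-8, -4, -7, -3, 1, 3, 4, 10, 8, -2]; return 3

3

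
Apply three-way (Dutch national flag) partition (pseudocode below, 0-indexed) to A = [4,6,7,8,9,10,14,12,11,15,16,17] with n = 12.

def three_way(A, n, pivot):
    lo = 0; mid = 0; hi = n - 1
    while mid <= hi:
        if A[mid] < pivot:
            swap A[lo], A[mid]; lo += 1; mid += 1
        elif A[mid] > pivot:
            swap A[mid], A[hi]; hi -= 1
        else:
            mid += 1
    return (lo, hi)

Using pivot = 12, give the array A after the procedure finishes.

[4,6,7,8,9,10,11,12,15,16,17,14]

pivot = 12; lo=0, mid=0, hi=11
A[mid]=4<12: swap A[0],A[0]; lo=1,mid=1 → [4,6,7,8,9,10,14,12,11,15,16,17]
A[mid]=6<12: swap A[1],A[1]; lo=2,mid=2 → [4,6,7,8,9,10,14,12,11,15,16,17]
A[mid]=7<12: swap A[2],A[2]; lo=3,mid=3 → [4,6,7,8,9,10,14,12,11,15,16,17]
A[mid]=8<12: swap A[3],A[3]; lo=4,mid=4 → [4,6,7,8,9,10,14,12,11,15,16,17]
A[mid]=9<12: swap A[4],A[4]; lo=5,mid=5 → [4,6,7,8,9,10,14,12,11,15,16,17]
A[mid]=10<12: swap A[5],A[5]; lo=6,mid=6 → [4,6,7,8,9,10,14,12,11,15,16,17]
A[mid]=14>12: swap A[6],A[11]; hi=10 → [4,6,7,8,9,10,17,12,11,15,16,14]
A[mid]=17>12: swap A[6],A[10]; hi=9 → [4,6,7,8,9,10,16,12,11,15,17,14]
A[mid]=16>12: swap A[6],A[9]; hi=8 → [4,6,7,8,9,10,15,12,11,16,17,14]
A[mid]=15>12: swap A[6],A[8]; hi=7 → [4,6,7,8,9,10,11,12,15,16,17,14]
A[mid]=11<12: swap A[6],A[6]; lo=7,mid=7 → [4,6,7,8,9,10,11,12,15,16,17,14]
A[mid]=12=12: mid=8
end: lo=7, hi=7; A = [4,6,7,8,9,10,11,12,15,16,17,14]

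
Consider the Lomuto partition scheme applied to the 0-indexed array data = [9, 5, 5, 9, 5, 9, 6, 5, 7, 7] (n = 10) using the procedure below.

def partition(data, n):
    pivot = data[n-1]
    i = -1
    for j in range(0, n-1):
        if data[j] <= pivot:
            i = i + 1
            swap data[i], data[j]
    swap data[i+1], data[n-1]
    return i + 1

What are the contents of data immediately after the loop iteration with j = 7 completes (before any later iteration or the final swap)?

pivot=7, i=-1
j=0: 9>7, skip
j=1: 5≤7, i=0, swap(0,1) ⇒ [5, 9, 5, 9, 5, 9, 6, 5, 7, 7]
j=2: 5≤7, i=1, swap(1,2) ⇒ [5, 5, 9, 9, 5, 9, 6, 5, 7, 7]
j=3: 9>7, skip
j=4: 5≤7, i=2, swap(2,4) ⇒ [5, 5, 5, 9, 9, 9, 6, 5, 7, 7]
j=5: 9>7, skip
j=6: 6≤7, i=3, swap(3,6) ⇒ [5, 5, 5, 6, 9, 9, 9, 5, 7, 7]
j=7: 5≤7, i=4, swap(4,7) ⇒ [5, 5, 5, 6, 5, 9, 9, 9, 7, 7]
(after j=7) data = [5, 5, 5, 6, 5, 9, 9, 9, 7, 7]

[5, 5, 5, 6, 5, 9, 9, 9, 7, 7]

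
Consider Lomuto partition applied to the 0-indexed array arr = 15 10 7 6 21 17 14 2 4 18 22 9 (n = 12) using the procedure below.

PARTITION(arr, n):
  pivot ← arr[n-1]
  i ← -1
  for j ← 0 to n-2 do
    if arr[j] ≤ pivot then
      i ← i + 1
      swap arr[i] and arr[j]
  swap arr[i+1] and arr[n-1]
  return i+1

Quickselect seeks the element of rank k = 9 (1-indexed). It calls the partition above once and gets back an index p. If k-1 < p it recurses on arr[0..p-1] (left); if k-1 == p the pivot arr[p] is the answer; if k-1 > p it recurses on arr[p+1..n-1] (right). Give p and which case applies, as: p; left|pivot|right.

pivot=9, i=-1
j=0: 15>9, skip
j=1: 10>9, skip
j=2: 7≤9, i=0, swap(0,2) ⇒ 7 10 15 6 21 17 14 2 4 18 22 9
j=3: 6≤9, i=1, swap(1,3) ⇒ 7 6 15 10 21 17 14 2 4 18 22 9
j=4: 21>9, skip
j=5: 17>9, skip
j=6: 14>9, skip
j=7: 2≤9, i=2, swap(2,7) ⇒ 7 6 2 10 21 17 14 15 4 18 22 9
j=8: 4≤9, i=3, swap(3,8) ⇒ 7 6 2 4 21 17 14 15 10 18 22 9
j=9: 18>9, skip
j=10: 22>9, skip
swap(4,11) ⇒ 7 6 2 4 9 17 14 15 10 18 22 21; return 4
p = 4; k-1 = 8 > 4 ⇒ right

4; right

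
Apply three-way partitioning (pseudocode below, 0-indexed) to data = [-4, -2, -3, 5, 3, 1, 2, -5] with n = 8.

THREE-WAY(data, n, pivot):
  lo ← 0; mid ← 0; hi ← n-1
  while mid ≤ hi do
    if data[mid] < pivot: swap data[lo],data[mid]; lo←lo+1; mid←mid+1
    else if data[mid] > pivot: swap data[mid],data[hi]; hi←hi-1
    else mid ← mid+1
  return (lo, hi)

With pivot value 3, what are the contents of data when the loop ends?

lo=0 mid=0 hi=7
-4<3: swap(0,0), lo=1 mid=1 ⇒ [-4, -2, -3, 5, 3, 1, 2, -5]
-2<3: swap(1,1), lo=2 mid=2 ⇒ [-4, -2, -3, 5, 3, 1, 2, -5]
-3<3: swap(2,2), lo=3 mid=3 ⇒ [-4, -2, -3, 5, 3, 1, 2, -5]
5>3: swap(3,7), hi=6 ⇒ [-4, -2, -3, -5, 3, 1, 2, 5]
-5<3: swap(3,3), lo=4 mid=4 ⇒ [-4, -2, -3, -5, 3, 1, 2, 5]
3=3: mid=5
1<3: swap(4,5), lo=5 mid=6 ⇒ [-4, -2, -3, -5, 1, 3, 2, 5]
2<3: swap(5,6), lo=6 mid=7 ⇒ [-4, -2, -3, -5, 1, 2, 3, 5]
done. lo=6 hi=6; data=[-4, -2, -3, -5, 1, 2, 3, 5]

[-4, -2, -3, -5, 1, 2, 3, 5]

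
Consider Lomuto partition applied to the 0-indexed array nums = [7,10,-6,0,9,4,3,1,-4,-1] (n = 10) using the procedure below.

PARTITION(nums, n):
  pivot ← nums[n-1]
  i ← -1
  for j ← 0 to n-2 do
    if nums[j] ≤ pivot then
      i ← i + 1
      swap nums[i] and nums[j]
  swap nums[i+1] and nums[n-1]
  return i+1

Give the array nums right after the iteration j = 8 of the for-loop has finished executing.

[-6,-4,7,0,9,4,3,1,10,-1]

pivot=-1, i=-1
j=0: 7>-1, skip
j=1: 10>-1, skip
j=2: -6≤-1, i=0, swap(0,2) ⇒ [-6,10,7,0,9,4,3,1,-4,-1]
j=3: 0>-1, skip
j=4: 9>-1, skip
j=5: 4>-1, skip
j=6: 3>-1, skip
j=7: 1>-1, skip
j=8: -4≤-1, i=1, swap(1,8) ⇒ [-6,-4,7,0,9,4,3,1,10,-1]
(after j=8) nums = [-6,-4,7,0,9,4,3,1,10,-1]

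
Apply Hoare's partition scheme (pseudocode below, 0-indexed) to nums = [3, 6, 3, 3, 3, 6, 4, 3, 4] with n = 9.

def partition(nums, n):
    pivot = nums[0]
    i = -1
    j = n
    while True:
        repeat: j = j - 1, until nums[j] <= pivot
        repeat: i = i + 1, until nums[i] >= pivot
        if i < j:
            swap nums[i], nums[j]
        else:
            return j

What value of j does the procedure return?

2

pivot=3
j stops at 7 (3), i stops at 0 (3); swap ⇒ [3, 6, 3, 3, 3, 6, 4, 3, 4]
j stops at 4 (3), i stops at 1 (6); swap ⇒ [3, 3, 3, 3, 6, 6, 4, 3, 4]
j stops at 3 (3), i stops at 2 (3); swap ⇒ [3, 3, 3, 3, 6, 6, 4, 3, 4]
j stops at 2, i stops at 3; i≥j ⇒ return 2. nums=[3, 3, 3, 3, 6, 6, 4, 3, 4]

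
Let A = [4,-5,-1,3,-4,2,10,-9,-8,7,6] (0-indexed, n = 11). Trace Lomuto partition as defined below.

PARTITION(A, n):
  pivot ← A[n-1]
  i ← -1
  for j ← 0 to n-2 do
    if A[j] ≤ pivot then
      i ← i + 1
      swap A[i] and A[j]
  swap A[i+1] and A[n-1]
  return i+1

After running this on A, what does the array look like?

pivot = A[10] = 6; i = -1
j=0: A[0]=4 ≤ 6 → i=0, swap A[0],A[0] (no change) → [4,-5,-1,3,-4,2,10,-9,-8,7,6]
j=1: A[1]=-5 ≤ 6 → i=1, swap A[1],A[1] (no change) → [4,-5,-1,3,-4,2,10,-9,-8,7,6]
j=2: A[2]=-1 ≤ 6 → i=2, swap A[2],A[2] (no change) → [4,-5,-1,3,-4,2,10,-9,-8,7,6]
j=3: A[3]=3 ≤ 6 → i=3, swap A[3],A[3] (no change) → [4,-5,-1,3,-4,2,10,-9,-8,7,6]
j=4: A[4]=-4 ≤ 6 → i=4, swap A[4],A[4] (no change) → [4,-5,-1,3,-4,2,10,-9,-8,7,6]
j=5: A[5]=2 ≤ 6 → i=5, swap A[5],A[5] (no change) → [4,-5,-1,3,-4,2,10,-9,-8,7,6]
j=6: A[6]=10 > 6 → no swap
j=7: A[7]=-9 ≤ 6 → i=6, swap A[6],A[7] → [4,-5,-1,3,-4,2,-9,10,-8,7,6]
j=8: A[8]=-8 ≤ 6 → i=7, swap A[7],A[8] → [4,-5,-1,3,-4,2,-9,-8,10,7,6]
j=9: A[9]=7 > 6 → no swap
final swap A[8],A[10] → [4,-5,-1,3,-4,2,-9,-8,6,7,10]; return 8

[4,-5,-1,3,-4,2,-9,-8,6,7,10]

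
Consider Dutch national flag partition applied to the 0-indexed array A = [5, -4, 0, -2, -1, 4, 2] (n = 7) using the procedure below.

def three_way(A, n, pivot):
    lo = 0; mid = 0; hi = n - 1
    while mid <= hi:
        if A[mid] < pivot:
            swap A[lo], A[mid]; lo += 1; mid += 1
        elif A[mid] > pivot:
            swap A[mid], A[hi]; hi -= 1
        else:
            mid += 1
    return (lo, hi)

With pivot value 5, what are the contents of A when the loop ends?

pivot = 5; lo=0, mid=0, hi=6
A[mid]=5=5: mid=1
A[mid]=-4<5: swap A[0],A[1]; lo=1,mid=2 → [-4, 5, 0, -2, -1, 4, 2]
A[mid]=0<5: swap A[1],A[2]; lo=2,mid=3 → [-4, 0, 5, -2, -1, 4, 2]
A[mid]=-2<5: swap A[2],A[3]; lo=3,mid=4 → [-4, 0, -2, 5, -1, 4, 2]
A[mid]=-1<5: swap A[3],A[4]; lo=4,mid=5 → [-4, 0, -2, -1, 5, 4, 2]
A[mid]=4<5: swap A[4],A[5]; lo=5,mid=6 → [-4, 0, -2, -1, 4, 5, 2]
A[mid]=2<5: swap A[5],A[6]; lo=6,mid=7 → [-4, 0, -2, -1, 4, 2, 5]
end: lo=6, hi=6; A = [-4, 0, -2, -1, 4, 2, 5]

[-4, 0, -2, -1, 4, 2, 5]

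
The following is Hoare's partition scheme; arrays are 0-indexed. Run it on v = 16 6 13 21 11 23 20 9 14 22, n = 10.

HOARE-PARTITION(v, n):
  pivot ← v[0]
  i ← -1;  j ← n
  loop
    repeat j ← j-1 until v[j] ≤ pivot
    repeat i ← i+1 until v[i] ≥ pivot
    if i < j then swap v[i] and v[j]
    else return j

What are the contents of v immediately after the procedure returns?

14 6 13 9 11 23 20 21 16 22

pivot=16
j stops at 8 (14), i stops at 0 (16); swap ⇒ 14 6 13 21 11 23 20 9 16 22
j stops at 7 (9), i stops at 3 (21); swap ⇒ 14 6 13 9 11 23 20 21 16 22
j stops at 4, i stops at 5; i≥j ⇒ return 4. v=14 6 13 9 11 23 20 21 16 22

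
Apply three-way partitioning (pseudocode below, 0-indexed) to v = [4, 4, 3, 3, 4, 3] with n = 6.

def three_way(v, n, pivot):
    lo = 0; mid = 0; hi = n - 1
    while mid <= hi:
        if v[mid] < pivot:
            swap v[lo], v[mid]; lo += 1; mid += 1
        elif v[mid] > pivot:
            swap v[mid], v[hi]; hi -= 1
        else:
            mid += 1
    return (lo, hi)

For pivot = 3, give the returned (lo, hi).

(0, 2)

pivot = 3; lo=0, mid=0, hi=5
v[mid]=4>3: swap v[0],v[5]; hi=4 → [3, 4, 3, 3, 4, 4]
v[mid]=3=3: mid=1
v[mid]=4>3: swap v[1],v[4]; hi=3 → [3, 4, 3, 3, 4, 4]
v[mid]=4>3: swap v[1],v[3]; hi=2 → [3, 3, 3, 4, 4, 4]
v[mid]=3=3: mid=2
v[mid]=3=3: mid=3
end: lo=0, hi=2; v = [3, 3, 3, 4, 4, 4]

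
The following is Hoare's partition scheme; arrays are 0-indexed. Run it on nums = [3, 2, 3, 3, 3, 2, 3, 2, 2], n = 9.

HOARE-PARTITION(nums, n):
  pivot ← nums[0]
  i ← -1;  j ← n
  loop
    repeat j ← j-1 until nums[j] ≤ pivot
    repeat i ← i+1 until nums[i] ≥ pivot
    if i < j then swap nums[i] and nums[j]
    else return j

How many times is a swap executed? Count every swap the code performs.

pivot = nums[0] = 3; i = -1, j = 9
j→8 (nums[8]=2≤3), i→0 (nums[0]=3≥3); i<j, swap → [2, 2, 3, 3, 3, 2, 3, 2, 3]
j→7 (nums[7]=2≤3), i→2 (nums[2]=3≥3); i<j, swap → [2, 2, 2, 3, 3, 2, 3, 3, 3]
j→6 (nums[6]=3≤3), i→3 (nums[3]=3≥3); i<j, swap → [2, 2, 2, 3, 3, 2, 3, 3, 3]
j→5 (nums[5]=2≤3), i→4 (nums[4]=3≥3); i<j, swap → [2, 2, 2, 3, 2, 3, 3, 3, 3]
j→4, i→5; i≥j, return j=4. nums = [2, 2, 2, 3, 2, 3, 3, 3, 3]

4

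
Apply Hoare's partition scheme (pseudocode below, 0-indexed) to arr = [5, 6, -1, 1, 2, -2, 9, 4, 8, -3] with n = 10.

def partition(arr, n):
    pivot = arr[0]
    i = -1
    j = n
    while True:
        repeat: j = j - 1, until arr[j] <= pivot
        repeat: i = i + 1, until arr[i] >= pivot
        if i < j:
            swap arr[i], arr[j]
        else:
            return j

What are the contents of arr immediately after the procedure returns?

[-3, 4, -1, 1, 2, -2, 9, 6, 8, 5]

pivot=5
j stops at 9 (-3), i stops at 0 (5); swap ⇒ [-3, 6, -1, 1, 2, -2, 9, 4, 8, 5]
j stops at 7 (4), i stops at 1 (6); swap ⇒ [-3, 4, -1, 1, 2, -2, 9, 6, 8, 5]
j stops at 5, i stops at 6; i≥j ⇒ return 5. arr=[-3, 4, -1, 1, 2, -2, 9, 6, 8, 5]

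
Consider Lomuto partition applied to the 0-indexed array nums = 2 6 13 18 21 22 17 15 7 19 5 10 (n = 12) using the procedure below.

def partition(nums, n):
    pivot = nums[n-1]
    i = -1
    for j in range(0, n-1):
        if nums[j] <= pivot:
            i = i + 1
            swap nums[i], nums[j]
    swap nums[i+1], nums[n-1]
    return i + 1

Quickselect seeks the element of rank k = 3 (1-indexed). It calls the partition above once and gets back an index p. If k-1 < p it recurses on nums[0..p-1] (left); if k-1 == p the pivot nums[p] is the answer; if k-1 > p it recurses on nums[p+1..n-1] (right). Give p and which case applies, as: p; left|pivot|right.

pivot=10, i=-1
j=0: 2≤10, i=0, swap(0,0) ⇒ 2 6 13 18 21 22 17 15 7 19 5 10
j=1: 6≤10, i=1, swap(1,1) ⇒ 2 6 13 18 21 22 17 15 7 19 5 10
j=2: 13>10, skip
j=3: 18>10, skip
j=4: 21>10, skip
j=5: 22>10, skip
j=6: 17>10, skip
j=7: 15>10, skip
j=8: 7≤10, i=2, swap(2,8) ⇒ 2 6 7 18 21 22 17 15 13 19 5 10
j=9: 19>10, skip
j=10: 5≤10, i=3, swap(3,10) ⇒ 2 6 7 5 21 22 17 15 13 19 18 10
swap(4,11) ⇒ 2 6 7 5 10 22 17 15 13 19 18 21; return 4
p = 4; k-1 = 2 < 4 ⇒ left

4; left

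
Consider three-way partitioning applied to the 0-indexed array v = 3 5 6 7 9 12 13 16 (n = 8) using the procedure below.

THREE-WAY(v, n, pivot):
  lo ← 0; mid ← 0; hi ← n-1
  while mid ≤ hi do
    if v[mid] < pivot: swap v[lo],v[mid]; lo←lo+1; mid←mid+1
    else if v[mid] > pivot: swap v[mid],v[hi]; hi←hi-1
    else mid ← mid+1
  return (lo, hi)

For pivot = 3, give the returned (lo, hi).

lo=0 mid=0 hi=7
3=3: mid=1
5>3: swap(1,7), hi=6 ⇒ 3 16 6 7 9 12 13 5
16>3: swap(1,6), hi=5 ⇒ 3 13 6 7 9 12 16 5
13>3: swap(1,5), hi=4 ⇒ 3 12 6 7 9 13 16 5
12>3: swap(1,4), hi=3 ⇒ 3 9 6 7 12 13 16 5
9>3: swap(1,3), hi=2 ⇒ 3 7 6 9 12 13 16 5
7>3: swap(1,2), hi=1 ⇒ 3 6 7 9 12 13 16 5
6>3: swap(1,1), hi=0 ⇒ 3 6 7 9 12 13 16 5
done. lo=0 hi=0; v=3 6 7 9 12 13 16 5

(0, 0)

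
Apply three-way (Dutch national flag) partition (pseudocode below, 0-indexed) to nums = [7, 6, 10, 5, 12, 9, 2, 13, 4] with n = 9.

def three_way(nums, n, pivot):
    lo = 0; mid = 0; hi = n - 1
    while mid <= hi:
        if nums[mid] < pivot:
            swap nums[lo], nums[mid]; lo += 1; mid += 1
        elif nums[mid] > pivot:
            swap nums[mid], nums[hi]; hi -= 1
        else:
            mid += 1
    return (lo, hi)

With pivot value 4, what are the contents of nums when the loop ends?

[2, 4, 5, 12, 9, 10, 13, 6, 7]

pivot = 4; lo=0, mid=0, hi=8
nums[mid]=7>4: swap nums[0],nums[8]; hi=7 → [4, 6, 10, 5, 12, 9, 2, 13, 7]
nums[mid]=4=4: mid=1
nums[mid]=6>4: swap nums[1],nums[7]; hi=6 → [4, 13, 10, 5, 12, 9, 2, 6, 7]
nums[mid]=13>4: swap nums[1],nums[6]; hi=5 → [4, 2, 10, 5, 12, 9, 13, 6, 7]
nums[mid]=2<4: swap nums[0],nums[1]; lo=1,mid=2 → [2, 4, 10, 5, 12, 9, 13, 6, 7]
nums[mid]=10>4: swap nums[2],nums[5]; hi=4 → [2, 4, 9, 5, 12, 10, 13, 6, 7]
nums[mid]=9>4: swap nums[2],nums[4]; hi=3 → [2, 4, 12, 5, 9, 10, 13, 6, 7]
nums[mid]=12>4: swap nums[2],nums[3]; hi=2 → [2, 4, 5, 12, 9, 10, 13, 6, 7]
nums[mid]=5>4: swap nums[2],nums[2]; hi=1 → [2, 4, 5, 12, 9, 10, 13, 6, 7]
end: lo=1, hi=1; nums = [2, 4, 5, 12, 9, 10, 13, 6, 7]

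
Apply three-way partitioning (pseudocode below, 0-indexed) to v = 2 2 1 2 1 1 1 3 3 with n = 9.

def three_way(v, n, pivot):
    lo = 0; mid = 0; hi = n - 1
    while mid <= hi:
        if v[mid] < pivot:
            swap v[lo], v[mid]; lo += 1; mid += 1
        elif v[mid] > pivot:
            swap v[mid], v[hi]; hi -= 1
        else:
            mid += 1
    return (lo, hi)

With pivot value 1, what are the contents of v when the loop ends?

1 1 1 1 2 2 3 3 2

lo=0 mid=0 hi=8
2>1: swap(0,8), hi=7 ⇒ 3 2 1 2 1 1 1 3 2
3>1: swap(0,7), hi=6 ⇒ 3 2 1 2 1 1 1 3 2
3>1: swap(0,6), hi=5 ⇒ 1 2 1 2 1 1 3 3 2
1=1: mid=1
2>1: swap(1,5), hi=4 ⇒ 1 1 1 2 1 2 3 3 2
1=1: mid=2
1=1: mid=3
2>1: swap(3,4), hi=3 ⇒ 1 1 1 1 2 2 3 3 2
1=1: mid=4
done. lo=0 hi=3; v=1 1 1 1 2 2 3 3 2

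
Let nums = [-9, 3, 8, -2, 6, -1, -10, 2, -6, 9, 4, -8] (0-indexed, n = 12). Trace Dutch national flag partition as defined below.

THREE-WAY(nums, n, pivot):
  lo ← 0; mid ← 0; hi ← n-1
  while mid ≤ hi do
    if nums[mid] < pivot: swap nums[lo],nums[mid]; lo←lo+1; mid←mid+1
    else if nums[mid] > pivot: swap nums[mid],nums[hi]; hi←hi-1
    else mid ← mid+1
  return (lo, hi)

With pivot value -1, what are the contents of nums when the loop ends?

lo=0 mid=0 hi=11
-9<-1: swap(0,0), lo=1 mid=1 ⇒ [-9, 3, 8, -2, 6, -1, -10, 2, -6, 9, 4, -8]
3>-1: swap(1,11), hi=10 ⇒ [-9, -8, 8, -2, 6, -1, -10, 2, -6, 9, 4, 3]
-8<-1: swap(1,1), lo=2 mid=2 ⇒ [-9, -8, 8, -2, 6, -1, -10, 2, -6, 9, 4, 3]
8>-1: swap(2,10), hi=9 ⇒ [-9, -8, 4, -2, 6, -1, -10, 2, -6, 9, 8, 3]
4>-1: swap(2,9), hi=8 ⇒ [-9, -8, 9, -2, 6, -1, -10, 2, -6, 4, 8, 3]
9>-1: swap(2,8), hi=7 ⇒ [-9, -8, -6, -2, 6, -1, -10, 2, 9, 4, 8, 3]
-6<-1: swap(2,2), lo=3 mid=3 ⇒ [-9, -8, -6, -2, 6, -1, -10, 2, 9, 4, 8, 3]
-2<-1: swap(3,3), lo=4 mid=4 ⇒ [-9, -8, -6, -2, 6, -1, -10, 2, 9, 4, 8, 3]
6>-1: swap(4,7), hi=6 ⇒ [-9, -8, -6, -2, 2, -1, -10, 6, 9, 4, 8, 3]
2>-1: swap(4,6), hi=5 ⇒ [-9, -8, -6, -2, -10, -1, 2, 6, 9, 4, 8, 3]
-10<-1: swap(4,4), lo=5 mid=5 ⇒ [-9, -8, -6, -2, -10, -1, 2, 6, 9, 4, 8, 3]
-1=-1: mid=6
done. lo=5 hi=5; nums=[-9, -8, -6, -2, -10, -1, 2, 6, 9, 4, 8, 3]

[-9, -8, -6, -2, -10, -1, 2, 6, 9, 4, 8, 3]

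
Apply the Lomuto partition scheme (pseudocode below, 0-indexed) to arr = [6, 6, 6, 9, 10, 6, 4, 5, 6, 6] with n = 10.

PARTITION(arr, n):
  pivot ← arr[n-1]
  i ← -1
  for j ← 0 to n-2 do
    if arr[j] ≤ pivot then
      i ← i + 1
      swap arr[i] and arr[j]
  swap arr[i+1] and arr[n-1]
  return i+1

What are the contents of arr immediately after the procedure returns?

pivot=6, i=-1
j=0: 6≤6, i=0, swap(0,0) ⇒ [6, 6, 6, 9, 10, 6, 4, 5, 6, 6]
j=1: 6≤6, i=1, swap(1,1) ⇒ [6, 6, 6, 9, 10, 6, 4, 5, 6, 6]
j=2: 6≤6, i=2, swap(2,2) ⇒ [6, 6, 6, 9, 10, 6, 4, 5, 6, 6]
j=3: 9>6, skip
j=4: 10>6, skip
j=5: 6≤6, i=3, swap(3,5) ⇒ [6, 6, 6, 6, 10, 9, 4, 5, 6, 6]
j=6: 4≤6, i=4, swap(4,6) ⇒ [6, 6, 6, 6, 4, 9, 10, 5, 6, 6]
j=7: 5≤6, i=5, swap(5,7) ⇒ [6, 6, 6, 6, 4, 5, 10, 9, 6, 6]
j=8: 6≤6, i=6, swap(6,8) ⇒ [6, 6, 6, 6, 4, 5, 6, 9, 10, 6]
swap(7,9) ⇒ [6, 6, 6, 6, 4, 5, 6, 6, 10, 9]; return 7

[6, 6, 6, 6, 4, 5, 6, 6, 10, 9]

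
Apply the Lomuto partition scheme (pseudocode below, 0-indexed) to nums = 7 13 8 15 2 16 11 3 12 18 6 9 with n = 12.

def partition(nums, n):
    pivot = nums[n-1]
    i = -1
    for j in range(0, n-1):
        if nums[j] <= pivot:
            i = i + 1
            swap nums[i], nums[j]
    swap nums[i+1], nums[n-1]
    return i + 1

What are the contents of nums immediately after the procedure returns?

7 8 2 3 6 9 11 15 12 18 13 16

pivot=9, i=-1
j=0: 7≤9, i=0, swap(0,0) ⇒ 7 13 8 15 2 16 11 3 12 18 6 9
j=1: 13>9, skip
j=2: 8≤9, i=1, swap(1,2) ⇒ 7 8 13 15 2 16 11 3 12 18 6 9
j=3: 15>9, skip
j=4: 2≤9, i=2, swap(2,4) ⇒ 7 8 2 15 13 16 11 3 12 18 6 9
j=5: 16>9, skip
j=6: 11>9, skip
j=7: 3≤9, i=3, swap(3,7) ⇒ 7 8 2 3 13 16 11 15 12 18 6 9
j=8: 12>9, skip
j=9: 18>9, skip
j=10: 6≤9, i=4, swap(4,10) ⇒ 7 8 2 3 6 16 11 15 12 18 13 9
swap(5,11) ⇒ 7 8 2 3 6 9 11 15 12 18 13 16; return 5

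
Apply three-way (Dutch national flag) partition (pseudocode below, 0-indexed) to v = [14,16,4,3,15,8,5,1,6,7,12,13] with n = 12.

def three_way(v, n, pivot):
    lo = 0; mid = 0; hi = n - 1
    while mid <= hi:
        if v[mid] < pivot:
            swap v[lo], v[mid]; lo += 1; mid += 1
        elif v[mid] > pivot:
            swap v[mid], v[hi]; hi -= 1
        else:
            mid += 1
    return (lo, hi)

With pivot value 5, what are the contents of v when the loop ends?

lo=0 mid=0 hi=11
14>5: swap(0,11), hi=10 ⇒ [13,16,4,3,15,8,5,1,6,7,12,14]
13>5: swap(0,10), hi=9 ⇒ [12,16,4,3,15,8,5,1,6,7,13,14]
12>5: swap(0,9), hi=8 ⇒ [7,16,4,3,15,8,5,1,6,12,13,14]
7>5: swap(0,8), hi=7 ⇒ [6,16,4,3,15,8,5,1,7,12,13,14]
6>5: swap(0,7), hi=6 ⇒ [1,16,4,3,15,8,5,6,7,12,13,14]
1<5: swap(0,0), lo=1 mid=1 ⇒ [1,16,4,3,15,8,5,6,7,12,13,14]
16>5: swap(1,6), hi=5 ⇒ [1,5,4,3,15,8,16,6,7,12,13,14]
5=5: mid=2
4<5: swap(1,2), lo=2 mid=3 ⇒ [1,4,5,3,15,8,16,6,7,12,13,14]
3<5: swap(2,3), lo=3 mid=4 ⇒ [1,4,3,5,15,8,16,6,7,12,13,14]
15>5: swap(4,5), hi=4 ⇒ [1,4,3,5,8,15,16,6,7,12,13,14]
8>5: swap(4,4), hi=3 ⇒ [1,4,3,5,8,15,16,6,7,12,13,14]
done. lo=3 hi=3; v=[1,4,3,5,8,15,16,6,7,12,13,14]

[1,4,3,5,8,15,16,6,7,12,13,14]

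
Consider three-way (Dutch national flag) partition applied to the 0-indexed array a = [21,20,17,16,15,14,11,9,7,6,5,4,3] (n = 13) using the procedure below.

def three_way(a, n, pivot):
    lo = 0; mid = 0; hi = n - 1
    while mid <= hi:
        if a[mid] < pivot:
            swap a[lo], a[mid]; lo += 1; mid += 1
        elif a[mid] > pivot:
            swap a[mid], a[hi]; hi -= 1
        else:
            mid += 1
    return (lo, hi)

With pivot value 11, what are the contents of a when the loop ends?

[3,4,5,6,7,9,11,14,15,16,17,20,21]

pivot = 11; lo=0, mid=0, hi=12
a[mid]=21>11: swap a[0],a[12]; hi=11 → [3,20,17,16,15,14,11,9,7,6,5,4,21]
a[mid]=3<11: swap a[0],a[0]; lo=1,mid=1 → [3,20,17,16,15,14,11,9,7,6,5,4,21]
a[mid]=20>11: swap a[1],a[11]; hi=10 → [3,4,17,16,15,14,11,9,7,6,5,20,21]
a[mid]=4<11: swap a[1],a[1]; lo=2,mid=2 → [3,4,17,16,15,14,11,9,7,6,5,20,21]
a[mid]=17>11: swap a[2],a[10]; hi=9 → [3,4,5,16,15,14,11,9,7,6,17,20,21]
a[mid]=5<11: swap a[2],a[2]; lo=3,mid=3 → [3,4,5,16,15,14,11,9,7,6,17,20,21]
a[mid]=16>11: swap a[3],a[9]; hi=8 → [3,4,5,6,15,14,11,9,7,16,17,20,21]
a[mid]=6<11: swap a[3],a[3]; lo=4,mid=4 → [3,4,5,6,15,14,11,9,7,16,17,20,21]
a[mid]=15>11: swap a[4],a[8]; hi=7 → [3,4,5,6,7,14,11,9,15,16,17,20,21]
a[mid]=7<11: swap a[4],a[4]; lo=5,mid=5 → [3,4,5,6,7,14,11,9,15,16,17,20,21]
a[mid]=14>11: swap a[5],a[7]; hi=6 → [3,4,5,6,7,9,11,14,15,16,17,20,21]
a[mid]=9<11: swap a[5],a[5]; lo=6,mid=6 → [3,4,5,6,7,9,11,14,15,16,17,20,21]
a[mid]=11=11: mid=7
end: lo=6, hi=6; a = [3,4,5,6,7,9,11,14,15,16,17,20,21]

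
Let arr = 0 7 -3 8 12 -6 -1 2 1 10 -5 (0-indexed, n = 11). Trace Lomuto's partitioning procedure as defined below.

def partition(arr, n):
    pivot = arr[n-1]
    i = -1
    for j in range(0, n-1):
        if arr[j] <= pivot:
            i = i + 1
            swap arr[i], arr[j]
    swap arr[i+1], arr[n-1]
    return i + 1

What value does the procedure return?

1

pivot = arr[10] = -5; i = -1
j=0: arr[0]=0 > -5 → no swap
j=1: arr[1]=7 > -5 → no swap
j=2: arr[2]=-3 > -5 → no swap
j=3: arr[3]=8 > -5 → no swap
j=4: arr[4]=12 > -5 → no swap
j=5: arr[5]=-6 ≤ -5 → i=0, swap arr[0],arr[5] → -6 7 -3 8 12 0 -1 2 1 10 -5
j=6: arr[6]=-1 > -5 → no swap
j=7: arr[7]=2 > -5 → no swap
j=8: arr[8]=1 > -5 → no swap
j=9: arr[9]=10 > -5 → no swap
final swap arr[1],arr[10] → -6 -5 -3 8 12 0 -1 2 1 10 7; return 1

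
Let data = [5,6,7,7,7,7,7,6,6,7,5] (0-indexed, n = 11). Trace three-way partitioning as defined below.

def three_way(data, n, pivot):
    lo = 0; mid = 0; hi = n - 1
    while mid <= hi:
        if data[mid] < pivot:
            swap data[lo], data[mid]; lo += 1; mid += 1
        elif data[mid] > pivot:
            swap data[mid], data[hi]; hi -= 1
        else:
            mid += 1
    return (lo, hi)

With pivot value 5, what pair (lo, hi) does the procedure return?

(0, 1)

lo=0 mid=0 hi=10
5=5: mid=1
6>5: swap(1,10), hi=9 ⇒ [5,5,7,7,7,7,7,6,6,7,6]
5=5: mid=2
7>5: swap(2,9), hi=8 ⇒ [5,5,7,7,7,7,7,6,6,7,6]
7>5: swap(2,8), hi=7 ⇒ [5,5,6,7,7,7,7,6,7,7,6]
6>5: swap(2,7), hi=6 ⇒ [5,5,6,7,7,7,7,6,7,7,6]
6>5: swap(2,6), hi=5 ⇒ [5,5,7,7,7,7,6,6,7,7,6]
7>5: swap(2,5), hi=4 ⇒ [5,5,7,7,7,7,6,6,7,7,6]
7>5: swap(2,4), hi=3 ⇒ [5,5,7,7,7,7,6,6,7,7,6]
7>5: swap(2,3), hi=2 ⇒ [5,5,7,7,7,7,6,6,7,7,6]
7>5: swap(2,2), hi=1 ⇒ [5,5,7,7,7,7,6,6,7,7,6]
done. lo=0 hi=1; data=[5,5,7,7,7,7,6,6,7,7,6]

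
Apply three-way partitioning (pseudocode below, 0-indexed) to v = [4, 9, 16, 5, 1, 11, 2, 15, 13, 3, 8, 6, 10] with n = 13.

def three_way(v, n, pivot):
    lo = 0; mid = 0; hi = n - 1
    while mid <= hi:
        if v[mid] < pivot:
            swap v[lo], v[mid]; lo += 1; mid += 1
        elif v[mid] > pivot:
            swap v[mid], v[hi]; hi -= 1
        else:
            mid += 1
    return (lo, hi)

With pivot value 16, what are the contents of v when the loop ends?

pivot = 16; lo=0, mid=0, hi=12
v[mid]=4<16: swap v[0],v[0]; lo=1,mid=1 → [4, 9, 16, 5, 1, 11, 2, 15, 13, 3, 8, 6, 10]
v[mid]=9<16: swap v[1],v[1]; lo=2,mid=2 → [4, 9, 16, 5, 1, 11, 2, 15, 13, 3, 8, 6, 10]
v[mid]=16=16: mid=3
v[mid]=5<16: swap v[2],v[3]; lo=3,mid=4 → [4, 9, 5, 16, 1, 11, 2, 15, 13, 3, 8, 6, 10]
v[mid]=1<16: swap v[3],v[4]; lo=4,mid=5 → [4, 9, 5, 1, 16, 11, 2, 15, 13, 3, 8, 6, 10]
v[mid]=11<16: swap v[4],v[5]; lo=5,mid=6 → [4, 9, 5, 1, 11, 16, 2, 15, 13, 3, 8, 6, 10]
v[mid]=2<16: swap v[5],v[6]; lo=6,mid=7 → [4, 9, 5, 1, 11, 2, 16, 15, 13, 3, 8, 6, 10]
v[mid]=15<16: swap v[6],v[7]; lo=7,mid=8 → [4, 9, 5, 1, 11, 2, 15, 16, 13, 3, 8, 6, 10]
v[mid]=13<16: swap v[7],v[8]; lo=8,mid=9 → [4, 9, 5, 1, 11, 2, 15, 13, 16, 3, 8, 6, 10]
v[mid]=3<16: swap v[8],v[9]; lo=9,mid=10 → [4, 9, 5, 1, 11, 2, 15, 13, 3, 16, 8, 6, 10]
v[mid]=8<16: swap v[9],v[10]; lo=10,mid=11 → [4, 9, 5, 1, 11, 2, 15, 13, 3, 8, 16, 6, 10]
v[mid]=6<16: swap v[10],v[11]; lo=11,mid=12 → [4, 9, 5, 1, 11, 2, 15, 13, 3, 8, 6, 16, 10]
v[mid]=10<16: swap v[11],v[12]; lo=12,mid=13 → [4, 9, 5, 1, 11, 2, 15, 13, 3, 8, 6, 10, 16]
end: lo=12, hi=12; v = [4, 9, 5, 1, 11, 2, 15, 13, 3, 8, 6, 10, 16]

[4, 9, 5, 1, 11, 2, 15, 13, 3, 8, 6, 10, 16]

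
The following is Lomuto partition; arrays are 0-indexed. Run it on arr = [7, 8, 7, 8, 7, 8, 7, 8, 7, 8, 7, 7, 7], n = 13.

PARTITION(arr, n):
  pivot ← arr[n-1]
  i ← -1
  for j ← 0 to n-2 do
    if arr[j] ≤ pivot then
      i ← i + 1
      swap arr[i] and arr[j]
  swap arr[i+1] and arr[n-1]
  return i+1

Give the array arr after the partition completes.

pivot = arr[12] = 7; i = -1
j=0: arr[0]=7 ≤ 7 → i=0, swap arr[0],arr[0] (no change) → [7, 8, 7, 8, 7, 8, 7, 8, 7, 8, 7, 7, 7]
j=1: arr[1]=8 > 7 → no swap
j=2: arr[2]=7 ≤ 7 → i=1, swap arr[1],arr[2] → [7, 7, 8, 8, 7, 8, 7, 8, 7, 8, 7, 7, 7]
j=3: arr[3]=8 > 7 → no swap
j=4: arr[4]=7 ≤ 7 → i=2, swap arr[2],arr[4] → [7, 7, 7, 8, 8, 8, 7, 8, 7, 8, 7, 7, 7]
j=5: arr[5]=8 > 7 → no swap
j=6: arr[6]=7 ≤ 7 → i=3, swap arr[3],arr[6] → [7, 7, 7, 7, 8, 8, 8, 8, 7, 8, 7, 7, 7]
j=7: arr[7]=8 > 7 → no swap
j=8: arr[8]=7 ≤ 7 → i=4, swap arr[4],arr[8] → [7, 7, 7, 7, 7, 8, 8, 8, 8, 8, 7, 7, 7]
j=9: arr[9]=8 > 7 → no swap
j=10: arr[10]=7 ≤ 7 → i=5, swap arr[5],arr[10] → [7, 7, 7, 7, 7, 7, 8, 8, 8, 8, 8, 7, 7]
j=11: arr[11]=7 ≤ 7 → i=6, swap arr[6],arr[11] → [7, 7, 7, 7, 7, 7, 7, 8, 8, 8, 8, 8, 7]
final swap arr[7],arr[12] → [7, 7, 7, 7, 7, 7, 7, 7, 8, 8, 8, 8, 8]; return 7

[7, 7, 7, 7, 7, 7, 7, 7, 8, 8, 8, 8, 8]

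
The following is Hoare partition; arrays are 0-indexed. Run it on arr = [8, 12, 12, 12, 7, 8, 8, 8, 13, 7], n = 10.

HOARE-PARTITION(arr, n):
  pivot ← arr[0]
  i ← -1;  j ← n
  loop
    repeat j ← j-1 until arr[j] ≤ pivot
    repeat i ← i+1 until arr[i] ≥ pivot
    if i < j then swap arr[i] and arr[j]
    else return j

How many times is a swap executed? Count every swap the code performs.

4

pivot=8
j stops at 9 (7), i stops at 0 (8); swap ⇒ [7, 12, 12, 12, 7, 8, 8, 8, 13, 8]
j stops at 7 (8), i stops at 1 (12); swap ⇒ [7, 8, 12, 12, 7, 8, 8, 12, 13, 8]
j stops at 6 (8), i stops at 2 (12); swap ⇒ [7, 8, 8, 12, 7, 8, 12, 12, 13, 8]
j stops at 5 (8), i stops at 3 (12); swap ⇒ [7, 8, 8, 8, 7, 12, 12, 12, 13, 8]
j stops at 4, i stops at 5; i≥j ⇒ return 4. arr=[7, 8, 8, 8, 7, 12, 12, 12, 13, 8]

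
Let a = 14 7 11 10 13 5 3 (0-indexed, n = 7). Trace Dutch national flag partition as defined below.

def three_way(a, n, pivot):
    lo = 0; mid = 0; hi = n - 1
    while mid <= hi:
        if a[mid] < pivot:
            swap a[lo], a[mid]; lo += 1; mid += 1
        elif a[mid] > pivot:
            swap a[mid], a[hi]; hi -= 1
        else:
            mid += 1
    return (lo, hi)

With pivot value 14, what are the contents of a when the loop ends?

7 11 10 13 5 3 14

pivot = 14; lo=0, mid=0, hi=6
a[mid]=14=14: mid=1
a[mid]=7<14: swap a[0],a[1]; lo=1,mid=2 → 7 14 11 10 13 5 3
a[mid]=11<14: swap a[1],a[2]; lo=2,mid=3 → 7 11 14 10 13 5 3
a[mid]=10<14: swap a[2],a[3]; lo=3,mid=4 → 7 11 10 14 13 5 3
a[mid]=13<14: swap a[3],a[4]; lo=4,mid=5 → 7 11 10 13 14 5 3
a[mid]=5<14: swap a[4],a[5]; lo=5,mid=6 → 7 11 10 13 5 14 3
a[mid]=3<14: swap a[5],a[6]; lo=6,mid=7 → 7 11 10 13 5 3 14
end: lo=6, hi=6; a = 7 11 10 13 5 3 14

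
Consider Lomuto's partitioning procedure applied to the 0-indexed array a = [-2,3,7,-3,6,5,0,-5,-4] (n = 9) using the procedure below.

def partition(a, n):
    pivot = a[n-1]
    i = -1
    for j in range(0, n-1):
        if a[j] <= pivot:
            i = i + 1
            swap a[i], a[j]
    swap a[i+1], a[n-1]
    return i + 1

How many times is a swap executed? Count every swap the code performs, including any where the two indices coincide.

pivot = a[8] = -4; i = -1
j=0: a[0]=-2 > -4 → no swap
j=1: a[1]=3 > -4 → no swap
j=2: a[2]=7 > -4 → no swap
j=3: a[3]=-3 > -4 → no swap
j=4: a[4]=6 > -4 → no swap
j=5: a[5]=5 > -4 → no swap
j=6: a[6]=0 > -4 → no swap
j=7: a[7]=-5 ≤ -4 → i=0, swap a[0],a[7] → [-5,3,7,-3,6,5,0,-2,-4]
final swap a[1],a[8] → [-5,-4,7,-3,6,5,0,-2,3]; return 1

2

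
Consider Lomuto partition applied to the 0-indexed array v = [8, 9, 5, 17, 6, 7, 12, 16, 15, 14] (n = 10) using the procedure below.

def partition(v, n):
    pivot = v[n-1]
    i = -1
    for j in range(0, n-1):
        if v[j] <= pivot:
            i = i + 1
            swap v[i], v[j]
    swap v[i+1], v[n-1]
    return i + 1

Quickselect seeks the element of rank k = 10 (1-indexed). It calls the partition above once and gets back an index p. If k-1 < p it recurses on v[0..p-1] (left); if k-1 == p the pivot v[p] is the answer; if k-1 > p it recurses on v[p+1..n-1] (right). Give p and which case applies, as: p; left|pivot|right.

pivot = v[9] = 14; i = -1
j=0: v[0]=8 ≤ 14 → i=0, swap v[0],v[0] (no change) → [8, 9, 5, 17, 6, 7, 12, 16, 15, 14]
j=1: v[1]=9 ≤ 14 → i=1, swap v[1],v[1] (no change) → [8, 9, 5, 17, 6, 7, 12, 16, 15, 14]
j=2: v[2]=5 ≤ 14 → i=2, swap v[2],v[2] (no change) → [8, 9, 5, 17, 6, 7, 12, 16, 15, 14]
j=3: v[3]=17 > 14 → no swap
j=4: v[4]=6 ≤ 14 → i=3, swap v[3],v[4] → [8, 9, 5, 6, 17, 7, 12, 16, 15, 14]
j=5: v[5]=7 ≤ 14 → i=4, swap v[4],v[5] → [8, 9, 5, 6, 7, 17, 12, 16, 15, 14]
j=6: v[6]=12 ≤ 14 → i=5, swap v[5],v[6] → [8, 9, 5, 6, 7, 12, 17, 16, 15, 14]
j=7: v[7]=16 > 14 → no swap
j=8: v[8]=15 > 14 → no swap
final swap v[6],v[9] → [8, 9, 5, 6, 7, 12, 14, 16, 15, 17]; return 6
p = 6; k-1 = 9 > 6 ⇒ right

6; right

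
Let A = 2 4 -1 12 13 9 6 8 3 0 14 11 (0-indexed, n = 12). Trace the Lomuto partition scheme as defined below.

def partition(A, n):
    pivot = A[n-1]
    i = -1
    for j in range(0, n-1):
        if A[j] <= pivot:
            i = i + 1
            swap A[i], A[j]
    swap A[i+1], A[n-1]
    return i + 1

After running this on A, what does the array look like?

pivot = A[11] = 11; i = -1
j=0: A[0]=2 ≤ 11 → i=0, swap A[0],A[0] (no change) → 2 4 -1 12 13 9 6 8 3 0 14 11
j=1: A[1]=4 ≤ 11 → i=1, swap A[1],A[1] (no change) → 2 4 -1 12 13 9 6 8 3 0 14 11
j=2: A[2]=-1 ≤ 11 → i=2, swap A[2],A[2] (no change) → 2 4 -1 12 13 9 6 8 3 0 14 11
j=3: A[3]=12 > 11 → no swap
j=4: A[4]=13 > 11 → no swap
j=5: A[5]=9 ≤ 11 → i=3, swap A[3],A[5] → 2 4 -1 9 13 12 6 8 3 0 14 11
j=6: A[6]=6 ≤ 11 → i=4, swap A[4],A[6] → 2 4 -1 9 6 12 13 8 3 0 14 11
j=7: A[7]=8 ≤ 11 → i=5, swap A[5],A[7] → 2 4 -1 9 6 8 13 12 3 0 14 11
j=8: A[8]=3 ≤ 11 → i=6, swap A[6],A[8] → 2 4 -1 9 6 8 3 12 13 0 14 11
j=9: A[9]=0 ≤ 11 → i=7, swap A[7],A[9] → 2 4 -1 9 6 8 3 0 13 12 14 11
j=10: A[10]=14 > 11 → no swap
final swap A[8],A[11] → 2 4 -1 9 6 8 3 0 11 12 14 13; return 8

2 4 -1 9 6 8 3 0 11 12 14 13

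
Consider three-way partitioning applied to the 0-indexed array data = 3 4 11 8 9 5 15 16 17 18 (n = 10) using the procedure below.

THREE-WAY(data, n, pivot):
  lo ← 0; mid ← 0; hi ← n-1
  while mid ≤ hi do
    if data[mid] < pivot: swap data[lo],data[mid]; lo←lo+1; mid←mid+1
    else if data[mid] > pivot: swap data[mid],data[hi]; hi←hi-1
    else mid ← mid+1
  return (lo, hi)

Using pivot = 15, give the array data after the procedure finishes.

3 4 11 8 9 5 15 17 18 16

lo=0 mid=0 hi=9
3<15: swap(0,0), lo=1 mid=1 ⇒ 3 4 11 8 9 5 15 16 17 18
4<15: swap(1,1), lo=2 mid=2 ⇒ 3 4 11 8 9 5 15 16 17 18
11<15: swap(2,2), lo=3 mid=3 ⇒ 3 4 11 8 9 5 15 16 17 18
8<15: swap(3,3), lo=4 mid=4 ⇒ 3 4 11 8 9 5 15 16 17 18
9<15: swap(4,4), lo=5 mid=5 ⇒ 3 4 11 8 9 5 15 16 17 18
5<15: swap(5,5), lo=6 mid=6 ⇒ 3 4 11 8 9 5 15 16 17 18
15=15: mid=7
16>15: swap(7,9), hi=8 ⇒ 3 4 11 8 9 5 15 18 17 16
18>15: swap(7,8), hi=7 ⇒ 3 4 11 8 9 5 15 17 18 16
17>15: swap(7,7), hi=6 ⇒ 3 4 11 8 9 5 15 17 18 16
done. lo=6 hi=6; data=3 4 11 8 9 5 15 17 18 16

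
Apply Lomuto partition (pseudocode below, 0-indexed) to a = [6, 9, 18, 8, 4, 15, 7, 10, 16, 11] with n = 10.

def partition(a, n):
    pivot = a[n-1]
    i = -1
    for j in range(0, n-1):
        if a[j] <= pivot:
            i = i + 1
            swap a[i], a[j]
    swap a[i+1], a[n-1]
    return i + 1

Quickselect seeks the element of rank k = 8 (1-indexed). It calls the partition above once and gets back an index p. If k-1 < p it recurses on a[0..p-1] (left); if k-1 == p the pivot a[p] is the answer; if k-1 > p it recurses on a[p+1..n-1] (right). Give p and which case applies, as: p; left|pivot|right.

6; right

pivot = a[9] = 11; i = -1
j=0: a[0]=6 ≤ 11 → i=0, swap a[0],a[0] (no change) → [6, 9, 18, 8, 4, 15, 7, 10, 16, 11]
j=1: a[1]=9 ≤ 11 → i=1, swap a[1],a[1] (no change) → [6, 9, 18, 8, 4, 15, 7, 10, 16, 11]
j=2: a[2]=18 > 11 → no swap
j=3: a[3]=8 ≤ 11 → i=2, swap a[2],a[3] → [6, 9, 8, 18, 4, 15, 7, 10, 16, 11]
j=4: a[4]=4 ≤ 11 → i=3, swap a[3],a[4] → [6, 9, 8, 4, 18, 15, 7, 10, 16, 11]
j=5: a[5]=15 > 11 → no swap
j=6: a[6]=7 ≤ 11 → i=4, swap a[4],a[6] → [6, 9, 8, 4, 7, 15, 18, 10, 16, 11]
j=7: a[7]=10 ≤ 11 → i=5, swap a[5],a[7] → [6, 9, 8, 4, 7, 10, 18, 15, 16, 11]
j=8: a[8]=16 > 11 → no swap
final swap a[6],a[9] → [6, 9, 8, 4, 7, 10, 11, 15, 16, 18]; return 6
p = 6; k-1 = 7 > 6 ⇒ right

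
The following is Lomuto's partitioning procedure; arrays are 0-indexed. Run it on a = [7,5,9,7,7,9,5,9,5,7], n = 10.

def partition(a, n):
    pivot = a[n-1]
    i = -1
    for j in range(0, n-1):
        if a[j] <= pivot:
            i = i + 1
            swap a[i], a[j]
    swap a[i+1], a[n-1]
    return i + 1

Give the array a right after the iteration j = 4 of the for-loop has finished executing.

pivot=7, i=-1
j=0: 7≤7, i=0, swap(0,0) ⇒ [7,5,9,7,7,9,5,9,5,7]
j=1: 5≤7, i=1, swap(1,1) ⇒ [7,5,9,7,7,9,5,9,5,7]
j=2: 9>7, skip
j=3: 7≤7, i=2, swap(2,3) ⇒ [7,5,7,9,7,9,5,9,5,7]
j=4: 7≤7, i=3, swap(3,4) ⇒ [7,5,7,7,9,9,5,9,5,7]
(after j=4) a = [7,5,7,7,9,9,5,9,5,7]

[7,5,7,7,9,9,5,9,5,7]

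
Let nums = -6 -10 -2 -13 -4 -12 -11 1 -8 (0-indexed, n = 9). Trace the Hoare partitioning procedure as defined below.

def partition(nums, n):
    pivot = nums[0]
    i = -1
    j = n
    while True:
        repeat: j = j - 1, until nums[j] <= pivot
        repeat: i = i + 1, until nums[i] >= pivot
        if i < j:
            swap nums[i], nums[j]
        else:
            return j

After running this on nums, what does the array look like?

pivot=-6
j stops at 8 (-8), i stops at 0 (-6); swap ⇒ -8 -10 -2 -13 -4 -12 -11 1 -6
j stops at 6 (-11), i stops at 2 (-2); swap ⇒ -8 -10 -11 -13 -4 -12 -2 1 -6
j stops at 5 (-12), i stops at 4 (-4); swap ⇒ -8 -10 -11 -13 -12 -4 -2 1 -6
j stops at 4, i stops at 5; i≥j ⇒ return 4. nums=-8 -10 -11 -13 -12 -4 -2 1 -6

-8 -10 -11 -13 -12 -4 -2 1 -6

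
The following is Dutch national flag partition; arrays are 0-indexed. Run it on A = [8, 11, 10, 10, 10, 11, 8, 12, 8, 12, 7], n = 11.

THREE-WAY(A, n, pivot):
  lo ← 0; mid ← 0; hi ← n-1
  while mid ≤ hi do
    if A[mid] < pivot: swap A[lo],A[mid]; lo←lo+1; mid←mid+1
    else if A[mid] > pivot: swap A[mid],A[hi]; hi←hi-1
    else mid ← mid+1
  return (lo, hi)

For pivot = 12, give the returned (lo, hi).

pivot = 12; lo=0, mid=0, hi=10
A[mid]=8<12: swap A[0],A[0]; lo=1,mid=1 → [8, 11, 10, 10, 10, 11, 8, 12, 8, 12, 7]
A[mid]=11<12: swap A[1],A[1]; lo=2,mid=2 → [8, 11, 10, 10, 10, 11, 8, 12, 8, 12, 7]
A[mid]=10<12: swap A[2],A[2]; lo=3,mid=3 → [8, 11, 10, 10, 10, 11, 8, 12, 8, 12, 7]
A[mid]=10<12: swap A[3],A[3]; lo=4,mid=4 → [8, 11, 10, 10, 10, 11, 8, 12, 8, 12, 7]
A[mid]=10<12: swap A[4],A[4]; lo=5,mid=5 → [8, 11, 10, 10, 10, 11, 8, 12, 8, 12, 7]
A[mid]=11<12: swap A[5],A[5]; lo=6,mid=6 → [8, 11, 10, 10, 10, 11, 8, 12, 8, 12, 7]
A[mid]=8<12: swap A[6],A[6]; lo=7,mid=7 → [8, 11, 10, 10, 10, 11, 8, 12, 8, 12, 7]
A[mid]=12=12: mid=8
A[mid]=8<12: swap A[7],A[8]; lo=8,mid=9 → [8, 11, 10, 10, 10, 11, 8, 8, 12, 12, 7]
A[mid]=12=12: mid=10
A[mid]=7<12: swap A[8],A[10]; lo=9,mid=11 → [8, 11, 10, 10, 10, 11, 8, 8, 7, 12, 12]
end: lo=9, hi=10; A = [8, 11, 10, 10, 10, 11, 8, 8, 7, 12, 12]

(9, 10)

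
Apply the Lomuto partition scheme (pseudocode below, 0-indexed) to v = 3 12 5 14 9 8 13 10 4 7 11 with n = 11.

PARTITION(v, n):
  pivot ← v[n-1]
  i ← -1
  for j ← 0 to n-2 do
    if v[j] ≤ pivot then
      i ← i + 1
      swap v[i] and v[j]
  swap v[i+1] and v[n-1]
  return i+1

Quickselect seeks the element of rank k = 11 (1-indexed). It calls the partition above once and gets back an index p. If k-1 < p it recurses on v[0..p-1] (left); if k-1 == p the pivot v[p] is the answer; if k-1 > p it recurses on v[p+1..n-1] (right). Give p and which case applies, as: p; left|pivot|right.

7; right

pivot=11, i=-1
j=0: 3≤11, i=0, swap(0,0) ⇒ 3 12 5 14 9 8 13 10 4 7 11
j=1: 12>11, skip
j=2: 5≤11, i=1, swap(1,2) ⇒ 3 5 12 14 9 8 13 10 4 7 11
j=3: 14>11, skip
j=4: 9≤11, i=2, swap(2,4) ⇒ 3 5 9 14 12 8 13 10 4 7 11
j=5: 8≤11, i=3, swap(3,5) ⇒ 3 5 9 8 12 14 13 10 4 7 11
j=6: 13>11, skip
j=7: 10≤11, i=4, swap(4,7) ⇒ 3 5 9 8 10 14 13 12 4 7 11
j=8: 4≤11, i=5, swap(5,8) ⇒ 3 5 9 8 10 4 13 12 14 7 11
j=9: 7≤11, i=6, swap(6,9) ⇒ 3 5 9 8 10 4 7 12 14 13 11
swap(7,10) ⇒ 3 5 9 8 10 4 7 11 14 13 12; return 7
p = 7; k-1 = 10 > 7 ⇒ right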